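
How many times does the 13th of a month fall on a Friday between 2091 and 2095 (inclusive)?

8

Friday-the-13ths by year:
2091: Apr, Jul
2092: Jun
2093: Feb, Mar, Nov
2094: Aug
2095: May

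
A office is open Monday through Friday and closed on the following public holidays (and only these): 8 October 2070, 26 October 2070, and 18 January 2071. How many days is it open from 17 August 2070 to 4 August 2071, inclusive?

251 working days

17 August 2070 is a Sunday.
That's 353 days from start to end, counting both.
353 = 7 × 50 + 3, so there are 50 full weeks plus 3 extra days.
Each full week contributes 5 weekdays (Mon–Fri): 50 × 5 = 250.
The 3 extra days are Sun, Mon, Tue — 2 of them qualify.
Total: 250 + 2 = 252.
Holidays: 8 October 2070 (Wed); 26 October 2070 (Sun); 18 January 2071 (Sun).
1 of the 3 holidays fall on weekdays; the rest are weekends and were already excluded.
Business days: 252 − 1 = 251.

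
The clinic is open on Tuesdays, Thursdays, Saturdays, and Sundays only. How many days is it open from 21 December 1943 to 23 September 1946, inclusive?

21 December 1943 is a Tuesday.
From 21 December 1943 to 23 September 1946 is 1008 days inclusive.
1008 = 7 × 144, so the span is exactly 144 full weeks.
Each full week contributes 4 days from the set (Tue, Thu, Sat, Sun): 144 × 4 = 576.

576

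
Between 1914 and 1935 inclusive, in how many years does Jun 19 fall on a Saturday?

Day of week of June 19 in each year:
1914: Fri, 1915: Sat ✓, 1916: Mon, 1917: Tue, 1918: Wed, 1919: Thu, 1920: Sat ✓, 1921: Sun, 1922: Mon, 1923: Tue, 1924: Thu, 1925: Fri, 1926: Sat ✓, 1927: Sun, 1928: Tue, 1929: Wed, 1930: Thu, 1931: Fri, 1932: Sun, 1933: Mon, 1934: Tue, 1935: Wed
Saturdays: 1915, 1920, 1926.

3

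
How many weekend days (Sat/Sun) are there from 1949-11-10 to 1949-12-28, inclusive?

1949-11-10 is a Thursday.
From 1949-11-10 to 1949-12-28 is 49 days inclusive.
49 = 7 × 7, so the span is exactly 7 full weeks.
Each full week contributes 2 weekend days (Sat, Sun): 7 × 2 = 14.

14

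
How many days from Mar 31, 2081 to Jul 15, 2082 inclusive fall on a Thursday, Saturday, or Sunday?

Mar 31, 2081 is a Monday.
The range spans 472 days (inclusive of both endpoints).
472 = 7 × 67 + 3, so there are 67 full weeks plus 3 extra days.
Each full week contributes 3 days from the set (Thu, Sat, Sun): 67 × 3 = 201.
The 3 extra days are Mon, Tue, Wed — none qualify.
Total: 201 + 0 = 201.

201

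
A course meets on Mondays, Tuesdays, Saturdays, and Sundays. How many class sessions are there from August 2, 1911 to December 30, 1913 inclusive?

504

August 2, 1911 is a Wednesday.
The range spans 882 days (inclusive of both endpoints).
882 = 7 × 126, so the span is exactly 126 full weeks.
Each full week contributes 4 days from the set (Mon, Tue, Sat, Sun): 126 × 4 = 504.
Total: 504.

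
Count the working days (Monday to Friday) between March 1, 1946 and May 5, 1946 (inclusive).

46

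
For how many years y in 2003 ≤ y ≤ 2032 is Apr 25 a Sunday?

5

Day of week of April 25 in each year:
2003: Fri, 2004: Sun ✓, 2005: Mon, 2006: Tue, 2007: Wed, 2008: Fri, 2009: Sat, 2010: Sun ✓, 2011: Mon, 2012: Wed, 2013: Thu, 2014: Fri, 2015: Sat, 2016: Mon, 2017: Tue, 2018: Wed, 2019: Thu, 2020: Sat, 2021: Sun ✓, 2022: Mon, 2023: Tue, 2024: Thu, 2025: Fri, 2026: Sat, 2027: Sun ✓, 2028: Tue, 2029: Wed, 2030: Thu, 2031: Fri, 2032: Sun ✓
Sundays: 2004, 2010, 2021, 2027, 2032.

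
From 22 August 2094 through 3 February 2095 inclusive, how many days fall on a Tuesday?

22 August 2094 is a Sunday.
The range spans 166 days (inclusive of both endpoints).
166 = 7 × 23 + 5, so there are 23 full weeks plus 5 extra days.
Each full week contributes one Tuesday: 23 so far.
The 5 extra days are Sunday, Monday, Tuesday, Wednesday, Thursday — 1 of them qualifies.
Total: 23 + 1 = 24.

24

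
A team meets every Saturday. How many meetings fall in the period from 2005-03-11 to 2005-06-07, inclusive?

2005-03-11 is a Friday.
From 2005-03-11 to 2005-06-07 is 89 days inclusive.
89 = 7 × 12 + 5, so there are 12 full weeks plus 5 extra days.
Each full week contributes one Saturday: 12 so far.
The 5 extra days are Fri, Sat, Sun, Mon, Tue — 1 of them qualifies.
Total: 12 + 1 = 13.

13 Saturdays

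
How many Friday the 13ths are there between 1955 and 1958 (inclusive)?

7

Friday-the-13ths by year:
1955: May
1956: Jan, Apr, Jul
1957: Sep, Dec
1958: Jun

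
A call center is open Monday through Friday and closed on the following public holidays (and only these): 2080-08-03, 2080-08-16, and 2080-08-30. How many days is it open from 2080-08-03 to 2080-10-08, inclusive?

45

2080-08-03 is a Saturday.
From 2080-08-03 to 2080-10-08 is 67 days inclusive.
67 = 7 × 9 + 4, so there are 9 full weeks plus 4 extra days.
Each full week contributes 5 weekdays (Mon–Fri): 9 × 5 = 45.
The 4 extra days are Sat, Sun, Mon, Tue — 2 of them qualify.
Total: 45 + 2 = 47.
Holidays: 2080-08-03 (Sat); 2080-08-16 (Fri); 2080-08-30 (Fri).
2 of the 3 holidays fall on weekdays; the rest are weekends and were already excluded.
Business days: 47 − 2 = 45.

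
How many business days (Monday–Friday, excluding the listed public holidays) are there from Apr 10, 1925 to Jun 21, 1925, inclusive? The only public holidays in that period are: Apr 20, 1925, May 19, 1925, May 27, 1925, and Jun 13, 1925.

48

Apr 10, 1925 is a Friday.
From Apr 10, 1925 to Jun 21, 1925 is 73 days inclusive.
73 = 7 × 10 + 3, so there are 10 full weeks plus 3 extra days.
Each full week contributes 5 weekdays (Mon–Fri): 10 × 5 = 50.
The 3 extra days are Fri, Sat, Sun — 1 of them qualifies.
Total: 50 + 1 = 51.
Holidays: Apr 20, 1925 (Mon); May 19, 1925 (Tue); May 27, 1925 (Wed); Jun 13, 1925 (Sat).
3 of the 4 holidays fall on weekdays; the rest are weekends and were already excluded.
Business days: 51 − 3 = 48.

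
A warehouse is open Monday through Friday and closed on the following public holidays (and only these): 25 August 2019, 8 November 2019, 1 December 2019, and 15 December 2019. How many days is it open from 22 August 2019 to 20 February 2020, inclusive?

130

22 August 2019 is a Thursday.
That's 183 days from start to end, counting both.
183 = 7 × 26 + 1, so there are 26 full weeks plus 1 extra day.
Each full week contributes 5 weekdays (Mon–Fri): 26 × 5 = 130.
The 1 extra day is Thu — 1 of them qualifies.
Total: 130 + 1 = 131.
Holidays: 25 August 2019 (Sun); 8 November 2019 (Fri); 1 December 2019 (Sun); 15 December 2019 (Sun).
1 of the 4 holidays fall on weekdays; the rest are weekends and were already excluded.
Business days: 131 − 1 = 130.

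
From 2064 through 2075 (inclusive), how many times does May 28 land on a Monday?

2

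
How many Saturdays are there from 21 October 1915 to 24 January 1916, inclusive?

14 Saturdays

21 October 1915 is a Thursday.
The range spans 96 days (inclusive of both endpoints).
96 = 7 × 13 + 5, so there are 13 full weeks plus 5 extra days.
Each full week contributes one Saturday: 13 so far.
The 5 extra days are Thu, Fri, Sat, Sun, Mon — 1 of them qualifies.
Total: 13 + 1 = 14.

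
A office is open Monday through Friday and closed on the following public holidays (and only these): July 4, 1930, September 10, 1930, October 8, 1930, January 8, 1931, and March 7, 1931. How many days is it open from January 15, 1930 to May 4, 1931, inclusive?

January 15, 1930 is a Wednesday.
From January 15, 1930 to May 4, 1931 is 475 days inclusive.
475 = 7 × 67 + 6, so there are 67 full weeks plus 6 extra days.
Each full week contributes 5 weekdays (Mon–Fri): 67 × 5 = 335.
The 6 extra days are Wed, Thu, Fri, Sat, Sun, Mon — 4 of them qualify.
Total: 335 + 4 = 339.
Holidays: July 4, 1930 (Fri); September 10, 1930 (Wed); October 8, 1930 (Wed); January 8, 1931 (Thu); March 7, 1931 (Sat).
4 of the 5 holidays fall on weekdays; the rest are weekends and were already excluded.
Business days: 339 − 4 = 335.

335 working days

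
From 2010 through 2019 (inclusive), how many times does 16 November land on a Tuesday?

Day of week of November 16 in each year:
2010: Tue ✓, 2011: Wed, 2012: Fri, 2013: Sat, 2014: Sun, 2015: Mon, 2016: Wed, 2017: Thu, 2018: Fri, 2019: Sat
Tuesdays: 2010.

1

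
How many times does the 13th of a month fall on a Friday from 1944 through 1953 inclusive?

17

Friday-the-13ths by year:
1944: Oct
1945: Apr, Jul
1946: Sep, Dec
1947: Jun
1948: Feb, Aug
1949: May
1950: Jan, Oct
1951: Apr, Jul
1952: Jun
1953: Feb, Mar, Nov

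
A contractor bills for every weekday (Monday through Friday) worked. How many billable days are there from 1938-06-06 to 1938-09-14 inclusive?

73

1938-06-06 is a Monday.
That's 101 days from start to end, counting both.
101 = 7 × 14 + 3, so there are 14 full weeks plus 3 extra days.
Each full week contributes 5 weekdays (Mon–Fri): 14 × 5 = 70.
The 3 extra days are Mon, Tue, Wed — 3 of them qualify.
Total: 70 + 3 = 73.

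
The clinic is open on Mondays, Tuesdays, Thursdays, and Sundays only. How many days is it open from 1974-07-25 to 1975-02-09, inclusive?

1974-07-25 is a Thursday.
From 1974-07-25 to 1975-02-09 is 200 days inclusive.
200 = 7 × 28 + 4, so there are 28 full weeks plus 4 extra days.
Each full week contributes 4 days from the set (Mon, Tue, Thu, Sun): 28 × 4 = 112.
The 4 extra days are Thursday, Friday, Saturday, Sunday — 2 of them qualify.
Total: 112 + 2 = 114.

114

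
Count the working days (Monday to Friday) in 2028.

January 1, 2028 is a Saturday.
That's 366 days from start to end, counting both.
366 = 7 × 52 + 2, so there are 52 full weeks plus 2 extra days.
Each full week contributes 5 weekdays (Mon–Fri): 52 × 5 = 260.
The 2 extra days are Sat, Sun — none qualify.
Total: 260 + 0 = 260.

260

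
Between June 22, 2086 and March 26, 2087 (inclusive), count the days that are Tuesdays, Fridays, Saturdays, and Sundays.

June 22, 2086 is a Saturday.
That's 278 days from start to end, counting both.
278 = 7 × 39 + 5, so there are 39 full weeks plus 5 extra days.
Each full week contributes 4 days from the set (Tue, Fri, Sat, Sun): 39 × 4 = 156.
The 5 extra days are Saturday, Sunday, Monday, Tuesday, Wednesday — 3 of them qualify.
Total: 156 + 3 = 159.

159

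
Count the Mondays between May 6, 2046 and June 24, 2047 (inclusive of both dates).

60

May 6, 2046 is a Sunday.
From May 6, 2046 to June 24, 2047 is 415 days inclusive.
415 = 7 × 59 + 2, so there are 59 full weeks plus 2 extra days.
Each full week contributes one Monday: 59 so far.
The 2 extra days are Sunday, Monday — 1 of them qualifies.
Total: 59 + 1 = 60.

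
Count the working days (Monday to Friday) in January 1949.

21 weekdays

January 1, 1949 is a Saturday.
From January 1, 1949 to January 31, 1949 is 31 days inclusive.
31 = 7 × 4 + 3, so there are 4 full weeks plus 3 extra days.
Each full week contributes 5 weekdays (Mon–Fri): 4 × 5 = 20.
The 3 extra days are Sat, Sun, Mon — 1 of them qualifies.
Total: 20 + 1 = 21.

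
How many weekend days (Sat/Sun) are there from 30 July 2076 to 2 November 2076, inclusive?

30 July 2076 is a Thursday.
The range spans 96 days (inclusive of both endpoints).
96 = 7 × 13 + 5, so there are 13 full weeks plus 5 extra days.
Each full week contributes 2 weekend days (Sat, Sun): 13 × 2 = 26.
The 5 extra days are Thursday, Friday, Saturday, Sunday, Monday — 2 of them qualify.
Total: 26 + 2 = 28.

28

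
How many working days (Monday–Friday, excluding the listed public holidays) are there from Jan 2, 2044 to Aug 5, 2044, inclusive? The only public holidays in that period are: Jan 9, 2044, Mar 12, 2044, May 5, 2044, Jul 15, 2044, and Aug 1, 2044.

152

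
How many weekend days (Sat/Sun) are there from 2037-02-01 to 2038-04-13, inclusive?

2037-02-01 is a Sunday.
From 2037-02-01 to 2038-04-13 is 437 days inclusive.
437 = 7 × 62 + 3, so there are 62 full weeks plus 3 extra days.
Each full week contributes 2 weekend days (Sat, Sun): 62 × 2 = 124.
The 3 extra days are Sun, Mon, Tue — 1 of them qualifies.
Total: 124 + 1 = 125.

125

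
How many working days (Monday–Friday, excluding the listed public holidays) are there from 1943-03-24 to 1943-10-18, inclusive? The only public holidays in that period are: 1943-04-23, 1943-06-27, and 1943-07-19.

147 working days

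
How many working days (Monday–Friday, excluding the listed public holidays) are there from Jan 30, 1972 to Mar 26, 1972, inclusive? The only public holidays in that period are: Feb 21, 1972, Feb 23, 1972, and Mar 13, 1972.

Jan 30, 1972 is a Sunday.
The range spans 57 days (inclusive of both endpoints).
57 = 7 × 8 + 1, so there are 8 full weeks plus 1 extra day.
Each full week contributes 5 weekdays (Mon–Fri): 8 × 5 = 40.
The 1 extra day is Sun — none qualify.
Total: 40 + 0 = 40.
Holidays: Feb 21, 1972 (Mon); Feb 23, 1972 (Wed); Mar 13, 1972 (Mon).
All 3 holidays fall on weekdays, so subtract 3.
Business days: 40 − 3 = 37.

37 working days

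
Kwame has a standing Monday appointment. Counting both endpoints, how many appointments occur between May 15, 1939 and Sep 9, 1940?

70 Mondays

May 15, 1939 is a Monday.
From May 15, 1939 to Sep 9, 1940 is 484 days inclusive.
484 = 7 × 69 + 1, so there are 69 full weeks plus 1 extra day.
Each full week contributes one Monday: 69 so far.
The 1 extra day is Mon — 1 of them qualifies.
Total: 69 + 1 = 70.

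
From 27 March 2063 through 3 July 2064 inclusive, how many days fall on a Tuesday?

67

27 March 2063 is a Tuesday.
From 27 March 2063 to 3 July 2064 is 465 days inclusive.
465 = 7 × 66 + 3, so there are 66 full weeks plus 3 extra days.
Each full week contributes one Tuesday: 66 so far.
The 3 extra days are Tue, Wed, Thu — 1 of them qualifies.
Total: 66 + 1 = 67.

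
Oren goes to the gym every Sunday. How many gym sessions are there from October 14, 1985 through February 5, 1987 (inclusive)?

October 14, 1985 is a Monday.
That's 480 days from start to end, counting both.
480 = 7 × 68 + 4, so there are 68 full weeks plus 4 extra days.
Each full week contributes one Sunday: 68 so far.
The 4 extra days are Mon, Tue, Wed, Thu — none qualify.
Total: 68 + 0 = 68.

68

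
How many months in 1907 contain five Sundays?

4

A month has five Sundays exactly when Sunday falls within its first (length − 28) days.
Jan: 31 days, starts Tue → 5 of Tue, Wed, Thu
Feb: 28 days, starts Fri → 5 of (none)
Mar: 31 days, starts Fri → 5 of Fri, Sat, Sun ✓
Apr: 30 days, starts Mon → 5 of Mon, Tue
May: 31 days, starts Wed → 5 of Wed, Thu, Fri
Jun: 30 days, starts Sat → 5 of Sat, Sun ✓
Jul: 31 days, starts Mon → 5 of Mon, Tue, Wed
Aug: 31 days, starts Thu → 5 of Thu, Fri, Sat
Sep: 30 days, starts Sun → 5 of Sun, Mon ✓
Oct: 31 days, starts Tue → 5 of Tue, Wed, Thu
Nov: 30 days, starts Fri → 5 of Fri, Sat
Dec: 31 days, starts Sun → 5 of Sun, Mon, Tue ✓
Months with five Sundays: Mar, Jun, Sep, Dec.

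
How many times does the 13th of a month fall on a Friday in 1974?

The 13th falls on a Friday when the month's 13th has weekday Fri.
Jan 13 is Sun; Feb 13 is Wed; Mar 13 is Wed; Apr 13 is Sat; May 13 is Mon; Jun 13 is Thu; Jul 13 is Sat; Aug 13 is Tue; Sep 13 is Fri ✓; Oct 13 is Sun; Nov 13 is Wed; Dec 13 is Fri ✓.
Friday the 13ths: Sep, Dec.

2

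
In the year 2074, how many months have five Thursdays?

A month has five Thursdays exactly when Thursday falls within its first (length − 28) days.
Jan: 31 days, starts Mon → 5 of Mon, Tue, Wed
Feb: 28 days, starts Thu → 5 of (none)
Mar: 31 days, starts Thu → 5 of Thu, Fri, Sat ✓
Apr: 30 days, starts Sun → 5 of Sun, Mon
May: 31 days, starts Tue → 5 of Tue, Wed, Thu ✓
Jun: 30 days, starts Fri → 5 of Fri, Sat
Jul: 31 days, starts Sun → 5 of Sun, Mon, Tue
Aug: 31 days, starts Wed → 5 of Wed, Thu, Fri ✓
Sep: 30 days, starts Sat → 5 of Sat, Sun
Oct: 31 days, starts Mon → 5 of Mon, Tue, Wed
Nov: 30 days, starts Thu → 5 of Thu, Fri ✓
Dec: 31 days, starts Sat → 5 of Sat, Sun, Mon
Months with five Thursdays: Mar, May, Aug, Nov.

4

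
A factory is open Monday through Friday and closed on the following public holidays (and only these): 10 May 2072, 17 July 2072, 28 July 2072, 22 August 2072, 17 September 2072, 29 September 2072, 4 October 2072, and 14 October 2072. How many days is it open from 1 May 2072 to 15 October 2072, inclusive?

1 May 2072 is a Sunday.
From 1 May 2072 to 15 October 2072 is 168 days inclusive.
168 = 7 × 24, so the span is exactly 24 full weeks.
Each full week contributes 5 weekdays (Mon–Fri): 24 × 5 = 120.
Total: 120.
Holidays: 10 May 2072 (Tue); 17 July 2072 (Sun); 28 July 2072 (Thu); 22 August 2072 (Mon); 17 September 2072 (Sat); 29 September 2072 (Thu); 4 October 2072 (Tue); 14 October 2072 (Fri).
6 of the 8 holidays fall on weekdays; the rest are weekends and were already excluded.
Business days: 120 − 6 = 114.

114 business days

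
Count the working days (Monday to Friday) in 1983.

260 weekdays

1 January 1983 is a Saturday.
That's 365 days from start to end, counting both.
365 = 7 × 52 + 1, so there are 52 full weeks plus 1 extra day.
Each full week contributes 5 weekdays (Mon–Fri): 52 × 5 = 260.
The 1 extra day is Saturday — none qualify.
Total: 260 + 0 = 260.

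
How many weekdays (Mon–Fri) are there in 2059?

261

2059-01-01 is a Wednesday.
The range spans 365 days (inclusive of both endpoints).
365 = 7 × 52 + 1, so there are 52 full weeks plus 1 extra day.
Each full week contributes 5 weekdays (Mon–Fri): 52 × 5 = 260.
The 1 extra day is Wednesday — 1 of them qualifies.
Total: 260 + 1 = 261.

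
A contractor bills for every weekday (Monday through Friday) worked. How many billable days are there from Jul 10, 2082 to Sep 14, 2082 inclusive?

47

Jul 10, 2082 is a Friday.
That's 67 days from start to end, counting both.
67 = 7 × 9 + 4, so there are 9 full weeks plus 4 extra days.
Each full week contributes 5 weekdays (Mon–Fri): 9 × 5 = 45.
The 4 extra days are Friday, Saturday, Sunday, Monday — 2 of them qualify.
Total: 45 + 2 = 47.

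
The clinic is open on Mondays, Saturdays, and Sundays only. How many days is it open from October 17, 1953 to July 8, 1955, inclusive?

October 17, 1953 is a Saturday.
From October 17, 1953 to July 8, 1955 is 630 days inclusive.
630 = 7 × 90, so the span is exactly 90 full weeks.
Each full week contributes 3 days from the set (Mon, Sat, Sun): 90 × 3 = 270.
Total: 270.

270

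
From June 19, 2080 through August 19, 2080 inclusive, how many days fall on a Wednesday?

9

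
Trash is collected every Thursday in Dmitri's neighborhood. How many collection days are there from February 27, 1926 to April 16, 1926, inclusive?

7 Thursdays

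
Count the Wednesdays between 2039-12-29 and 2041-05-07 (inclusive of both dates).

70

2039-12-29 is a Thursday.
The range spans 496 days (inclusive of both endpoints).
496 = 7 × 70 + 6, so there are 70 full weeks plus 6 extra days.
Each full week contributes one Wednesday: 70 so far.
The 6 extra days are Thursday, Friday, Saturday, Sunday, Monday, Tuesday — none qualify.
Total: 70 + 0 = 70.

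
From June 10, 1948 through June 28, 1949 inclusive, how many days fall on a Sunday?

55

June 10, 1948 is a Thursday.
That's 384 days from start to end, counting both.
384 = 7 × 54 + 6, so there are 54 full weeks plus 6 extra days.
Each full week contributes one Sunday: 54 so far.
The 6 extra days are Thursday, Friday, Saturday, Sunday, Monday, Tuesday — 1 of them qualifies.
Total: 54 + 1 = 55.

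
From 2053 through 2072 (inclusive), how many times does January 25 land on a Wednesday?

2

Day of week of January 25 in each year:
2053: Sat, 2054: Sun, 2055: Mon, 2056: Tue, 2057: Thu, 2058: Fri, 2059: Sat, 2060: Sun, 2061: Tue, 2062: Wed ✓, 2063: Thu, 2064: Fri, 2065: Sun, 2066: Mon, 2067: Tue, 2068: Wed ✓, 2069: Fri, 2070: Sat, 2071: Sun, 2072: Mon
Wednesdays: 2062, 2068.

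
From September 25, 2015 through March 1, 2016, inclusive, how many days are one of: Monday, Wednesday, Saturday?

68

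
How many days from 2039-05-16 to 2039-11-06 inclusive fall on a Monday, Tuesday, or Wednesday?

2039-05-16 is a Monday.
The range spans 175 days (inclusive of both endpoints).
175 = 7 × 25, so the span is exactly 25 full weeks.
Each full week contributes 3 days from the set (Mon, Tue, Wed): 25 × 3 = 75.

75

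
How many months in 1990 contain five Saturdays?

A month has five Saturdays exactly when Saturday falls within its first (length − 28) days.
Jan: 31 days, starts Mon → 5 of Mon, Tue, Wed
Feb: 28 days, starts Thu → 5 of (none)
Mar: 31 days, starts Thu → 5 of Thu, Fri, Sat ✓
Apr: 30 days, starts Sun → 5 of Sun, Mon
May: 31 days, starts Tue → 5 of Tue, Wed, Thu
Jun: 30 days, starts Fri → 5 of Fri, Sat ✓
Jul: 31 days, starts Sun → 5 of Sun, Mon, Tue
Aug: 31 days, starts Wed → 5 of Wed, Thu, Fri
Sep: 30 days, starts Sat → 5 of Sat, Sun ✓
Oct: 31 days, starts Mon → 5 of Mon, Tue, Wed
Nov: 30 days, starts Thu → 5 of Thu, Fri
Dec: 31 days, starts Sat → 5 of Sat, Sun, Mon ✓
Months with five Saturdays: Mar, Jun, Sep, Dec.

4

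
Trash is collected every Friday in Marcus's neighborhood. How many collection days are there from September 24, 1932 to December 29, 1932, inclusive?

13

September 24, 1932 is a Saturday.
From September 24, 1932 to December 29, 1932 is 97 days inclusive.
97 = 7 × 13 + 6, so there are 13 full weeks plus 6 extra days.
Each full week contributes one Friday: 13 so far.
The 6 extra days are Saturday, Sunday, Monday, Tuesday, Wednesday, Thursday — none qualify.
Total: 13 + 0 = 13.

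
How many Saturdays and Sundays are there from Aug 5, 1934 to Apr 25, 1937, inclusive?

Aug 5, 1934 is a Sunday.
From Aug 5, 1934 to Apr 25, 1937 is 995 days inclusive.
995 = 7 × 142 + 1, so there are 142 full weeks plus 1 extra day.
Each full week contributes 2 weekend days (Sat, Sun): 142 × 2 = 284.
The 1 extra day is Sunday — 1 of them qualifies.
Total: 284 + 1 = 285.

285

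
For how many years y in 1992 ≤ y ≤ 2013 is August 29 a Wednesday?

3

Day of week of August 29 in each year:
1992: Sat, 1993: Sun, 1994: Mon, 1995: Tue, 1996: Thu, 1997: Fri, 1998: Sat, 1999: Sun, 2000: Tue, 2001: Wed ✓, 2002: Thu, 2003: Fri, 2004: Sun, 2005: Mon, 2006: Tue, 2007: Wed ✓, 2008: Fri, 2009: Sat, 2010: Sun, 2011: Mon, 2012: Wed ✓, 2013: Thu
Wednesdays: 2001, 2007, 2012.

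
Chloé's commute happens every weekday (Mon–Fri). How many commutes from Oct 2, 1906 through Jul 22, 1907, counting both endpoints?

210

Oct 2, 1906 is a Tuesday.
The range spans 294 days (inclusive of both endpoints).
294 = 7 × 42, so the span is exactly 42 full weeks.
Each full week contributes 5 weekdays (Mon–Fri): 42 × 5 = 210.
Total: 210.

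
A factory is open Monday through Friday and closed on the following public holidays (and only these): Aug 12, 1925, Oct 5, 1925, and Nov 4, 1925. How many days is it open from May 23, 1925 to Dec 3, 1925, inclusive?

136 working days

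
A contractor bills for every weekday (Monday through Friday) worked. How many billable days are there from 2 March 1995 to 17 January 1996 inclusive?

2 March 1995 is a Thursday.
That's 322 days from start to end, counting both.
322 = 7 × 46, so the span is exactly 46 full weeks.
Each full week contributes 5 weekdays (Mon–Fri): 46 × 5 = 230.

230 weekdays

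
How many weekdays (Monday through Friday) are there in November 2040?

22

2040-11-01 is a Thursday.
That's 30 days from start to end, counting both.
30 = 7 × 4 + 2, so there are 4 full weeks plus 2 extra days.
Each full week contributes 5 weekdays (Mon–Fri): 4 × 5 = 20.
The 2 extra days are Thursday, Friday — 2 of them qualify.
Total: 20 + 2 = 22.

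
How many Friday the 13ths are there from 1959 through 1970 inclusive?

22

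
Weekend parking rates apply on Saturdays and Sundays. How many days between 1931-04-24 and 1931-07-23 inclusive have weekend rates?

1931-04-24 is a Friday.
That's 91 days from start to end, counting both.
91 = 7 × 13, so the span is exactly 13 full weeks.
Each full week contributes 2 weekend days (Sat, Sun): 13 × 2 = 26.

26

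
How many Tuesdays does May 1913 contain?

4

May 1, 1913 is a Thursday.
From May 1, 1913 to May 31, 1913 is 31 days inclusive.
31 = 7 × 4 + 3, so there are 4 full weeks plus 3 extra days.
Each full week contributes one Tuesday: 4 so far.
The 3 extra days are Thursday, Friday, Saturday — none qualify.
Total: 4 + 0 = 4.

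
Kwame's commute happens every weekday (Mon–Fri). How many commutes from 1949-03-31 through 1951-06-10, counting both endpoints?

572 weekdays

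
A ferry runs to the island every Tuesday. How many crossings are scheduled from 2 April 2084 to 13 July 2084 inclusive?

15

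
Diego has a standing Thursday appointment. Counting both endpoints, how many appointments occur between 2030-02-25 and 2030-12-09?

41 Thursdays

2030-02-25 is a Monday.
The range spans 288 days (inclusive of both endpoints).
288 = 7 × 41 + 1, so there are 41 full weeks plus 1 extra day.
Each full week contributes one Thursday: 41 so far.
The 1 extra day is Mon — none qualify.
Total: 41 + 0 = 41.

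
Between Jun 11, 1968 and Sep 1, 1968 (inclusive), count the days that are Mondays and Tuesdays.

23

Jun 11, 1968 is a Tuesday.
The range spans 83 days (inclusive of both endpoints).
83 = 7 × 11 + 6, so there are 11 full weeks plus 6 extra days.
Each full week contributes 2 days from the set (Mon, Tue): 11 × 2 = 22.
The 6 extra days are Tuesday, Wednesday, Thursday, Friday, Saturday, Sunday — 1 of them qualifies.
Total: 22 + 1 = 23.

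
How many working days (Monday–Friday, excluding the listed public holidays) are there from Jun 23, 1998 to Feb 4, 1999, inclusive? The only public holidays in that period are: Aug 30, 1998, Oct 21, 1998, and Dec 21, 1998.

Jun 23, 1998 is a Tuesday.
From Jun 23, 1998 to Feb 4, 1999 is 227 days inclusive.
227 = 7 × 32 + 3, so there are 32 full weeks plus 3 extra days.
Each full week contributes 5 weekdays (Mon–Fri): 32 × 5 = 160.
The 3 extra days are Tue, Wed, Thu — 3 of them qualify.
Total: 160 + 3 = 163.
Holidays: Aug 30, 1998 (Sun); Oct 21, 1998 (Wed); Dec 21, 1998 (Mon).
2 of the 3 holidays fall on weekdays; the rest are weekends and were already excluded.
Business days: 163 − 2 = 161.

161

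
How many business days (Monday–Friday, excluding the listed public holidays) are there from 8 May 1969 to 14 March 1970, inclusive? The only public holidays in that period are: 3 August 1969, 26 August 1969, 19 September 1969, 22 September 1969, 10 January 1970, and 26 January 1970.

218

8 May 1969 is a Thursday.
From 8 May 1969 to 14 March 1970 is 311 days inclusive.
311 = 7 × 44 + 3, so there are 44 full weeks plus 3 extra days.
Each full week contributes 5 weekdays (Mon–Fri): 44 × 5 = 220.
The 3 extra days are Thu, Fri, Sat — 2 of them qualify.
Total: 220 + 2 = 222.
Holidays: 3 August 1969 (Sun); 26 August 1969 (Tue); 19 September 1969 (Fri); 22 September 1969 (Mon); 10 January 1970 (Sat); 26 January 1970 (Mon).
4 of the 6 holidays fall on weekdays; the rest are weekends and were already excluded.
Business days: 222 − 4 = 218.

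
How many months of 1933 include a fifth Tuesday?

4

A month has five Tuesdays exactly when Tuesday falls within its first (length − 28) days.
Jan: 31 days, starts Sun → 5 of Sun, Mon, Tue ✓
Feb: 28 days, starts Wed → 5 of (none)
Mar: 31 days, starts Wed → 5 of Wed, Thu, Fri
Apr: 30 days, starts Sat → 5 of Sat, Sun
May: 31 days, starts Mon → 5 of Mon, Tue, Wed ✓
Jun: 30 days, starts Thu → 5 of Thu, Fri
Jul: 31 days, starts Sat → 5 of Sat, Sun, Mon
Aug: 31 days, starts Tue → 5 of Tue, Wed, Thu ✓
Sep: 30 days, starts Fri → 5 of Fri, Sat
Oct: 31 days, starts Sun → 5 of Sun, Mon, Tue ✓
Nov: 30 days, starts Wed → 5 of Wed, Thu
Dec: 31 days, starts Fri → 5 of Fri, Sat, Sun
Months with five Tuesdays: Jan, May, Aug, Oct.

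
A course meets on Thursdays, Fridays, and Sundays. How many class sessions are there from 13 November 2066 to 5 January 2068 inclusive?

179

13 November 2066 is a Saturday.
From 13 November 2066 to 5 January 2068 is 419 days inclusive.
419 = 7 × 59 + 6, so there are 59 full weeks plus 6 extra days.
Each full week contributes 3 days from the set (Thu, Fri, Sun): 59 × 3 = 177.
The 6 extra days are Saturday, Sunday, Monday, Tuesday, Wednesday, Thursday — 2 of them qualify.
Total: 177 + 2 = 179.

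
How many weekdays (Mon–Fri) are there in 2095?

260 weekdays

January 1, 2095 is a Saturday.
The range spans 365 days (inclusive of both endpoints).
365 = 7 × 52 + 1, so there are 52 full weeks plus 1 extra day.
Each full week contributes 5 weekdays (Mon–Fri): 52 × 5 = 260.
The 1 extra day is Saturday — none qualify.
Total: 260 + 0 = 260.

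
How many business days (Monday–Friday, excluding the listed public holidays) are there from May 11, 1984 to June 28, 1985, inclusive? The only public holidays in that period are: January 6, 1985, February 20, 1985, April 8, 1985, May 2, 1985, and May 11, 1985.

293

May 11, 1984 is a Friday.
The range spans 414 days (inclusive of both endpoints).
414 = 7 × 59 + 1, so there are 59 full weeks plus 1 extra day.
Each full week contributes 5 weekdays (Mon–Fri): 59 × 5 = 295.
The 1 extra day is Friday — 1 of them qualifies.
Total: 295 + 1 = 296.
Holidays: January 6, 1985 (Sun); February 20, 1985 (Wed); April 8, 1985 (Mon); May 2, 1985 (Thu); May 11, 1985 (Sat).
3 of the 5 holidays fall on weekdays; the rest are weekends and were already excluded.
Business days: 296 − 3 = 293.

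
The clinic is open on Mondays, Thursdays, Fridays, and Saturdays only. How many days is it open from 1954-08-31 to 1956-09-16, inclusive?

427

1954-08-31 is a Tuesday.
That's 748 days from start to end, counting both.
748 = 7 × 106 + 6, so there are 106 full weeks plus 6 extra days.
Each full week contributes 4 days from the set (Mon, Thu, Fri, Sat): 106 × 4 = 424.
The 6 extra days are Tue, Wed, Thu, Fri, Sat, Sun — 3 of them qualify.
Total: 424 + 3 = 427.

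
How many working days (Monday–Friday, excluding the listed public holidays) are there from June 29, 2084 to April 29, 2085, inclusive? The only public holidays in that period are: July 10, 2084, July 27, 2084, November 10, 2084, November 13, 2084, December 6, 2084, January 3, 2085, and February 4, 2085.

June 29, 2084 is a Thursday.
From June 29, 2084 to April 29, 2085 is 305 days inclusive.
305 = 7 × 43 + 4, so there are 43 full weeks plus 4 extra days.
Each full week contributes 5 weekdays (Mon–Fri): 43 × 5 = 215.
The 4 extra days are Thursday, Friday, Saturday, Sunday — 2 of them qualify.
Total: 215 + 2 = 217.
Holidays: July 10, 2084 (Mon); July 27, 2084 (Thu); November 10, 2084 (Fri); November 13, 2084 (Mon); December 6, 2084 (Wed); January 3, 2085 (Wed); February 4, 2085 (Sun).
6 of the 7 holidays fall on weekdays; the rest are weekends and were already excluded.
Business days: 217 − 6 = 211.

211 working days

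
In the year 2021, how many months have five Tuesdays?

4

A month has five Tuesdays exactly when Tuesday falls within its first (length − 28) days.
Jan: 31 days, starts Fri → 5 of Fri, Sat, Sun
Feb: 28 days, starts Mon → 5 of (none)
Mar: 31 days, starts Mon → 5 of Mon, Tue, Wed ✓
Apr: 30 days, starts Thu → 5 of Thu, Fri
May: 31 days, starts Sat → 5 of Sat, Sun, Mon
Jun: 30 days, starts Tue → 5 of Tue, Wed ✓
Jul: 31 days, starts Thu → 5 of Thu, Fri, Sat
Aug: 31 days, starts Sun → 5 of Sun, Mon, Tue ✓
Sep: 30 days, starts Wed → 5 of Wed, Thu
Oct: 31 days, starts Fri → 5 of Fri, Sat, Sun
Nov: 30 days, starts Mon → 5 of Mon, Tue ✓
Dec: 31 days, starts Wed → 5 of Wed, Thu, Fri
Months with five Tuesdays: Mar, Jun, Aug, Nov.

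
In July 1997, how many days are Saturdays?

4

1997-07-01 is a Tuesday.
The range spans 31 days (inclusive of both endpoints).
31 = 7 × 4 + 3, so there are 4 full weeks plus 3 extra days.
Each full week contributes one Saturday: 4 so far.
The 3 extra days are Tue, Wed, Thu — none qualify.
Total: 4 + 0 = 4.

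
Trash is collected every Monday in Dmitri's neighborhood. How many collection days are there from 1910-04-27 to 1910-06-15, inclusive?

7

1910-04-27 is a Wednesday.
The range spans 50 days (inclusive of both endpoints).
50 = 7 × 7 + 1, so there are 7 full weeks plus 1 extra day.
Each full week contributes one Monday: 7 so far.
The 1 extra day is Wed — none qualify.
Total: 7 + 0 = 7.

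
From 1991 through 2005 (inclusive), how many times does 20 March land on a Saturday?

Day of week of March 20 in each year:
1991: Wed, 1992: Fri, 1993: Sat ✓, 1994: Sun, 1995: Mon, 1996: Wed, 1997: Thu, 1998: Fri, 1999: Sat ✓, 2000: Mon, 2001: Tue, 2002: Wed, 2003: Thu, 2004: Sat ✓, 2005: Sun
Saturdays: 1993, 1999, 2004.

3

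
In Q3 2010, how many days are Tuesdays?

Jul 1, 2010 is a Thursday.
From Jul 1, 2010 to Sep 30, 2010 is 92 days inclusive.
92 = 7 × 13 + 1, so there are 13 full weeks plus 1 extra day.
Each full week contributes one Tuesday: 13 so far.
The 1 extra day is Thursday — none qualify.
Total: 13 + 0 = 13.

13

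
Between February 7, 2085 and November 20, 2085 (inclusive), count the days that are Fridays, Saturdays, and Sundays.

February 7, 2085 is a Wednesday.
The range spans 287 days (inclusive of both endpoints).
287 = 7 × 41, so the span is exactly 41 full weeks.
Each full week contributes 3 days from the set (Fri, Sat, Sun): 41 × 3 = 123.
Total: 123.

123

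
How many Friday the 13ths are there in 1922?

The 13th falls on a Friday when the month's 13th has weekday Fri.
Jan 13 is Fri ✓; Feb 13 is Mon; Mar 13 is Mon; Apr 13 is Thu; May 13 is Sat; Jun 13 is Tue; Jul 13 is Thu; Aug 13 is Sun; Sep 13 is Wed; Oct 13 is Fri ✓; Nov 13 is Mon; Dec 13 is Wed.
Friday the 13ths: Jan, Oct.

2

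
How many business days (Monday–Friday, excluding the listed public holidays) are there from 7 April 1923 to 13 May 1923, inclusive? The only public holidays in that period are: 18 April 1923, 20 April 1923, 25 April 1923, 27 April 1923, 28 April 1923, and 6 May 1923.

21

7 April 1923 is a Saturday.
That's 37 days from start to end, counting both.
37 = 7 × 5 + 2, so there are 5 full weeks plus 2 extra days.
Each full week contributes 5 weekdays (Mon–Fri): 5 × 5 = 25.
The 2 extra days are Saturday, Sunday — none qualify.
Total: 25 + 0 = 25.
Holidays: 18 April 1923 (Wed); 20 April 1923 (Fri); 25 April 1923 (Wed); 27 April 1923 (Fri); 28 April 1923 (Sat); 6 May 1923 (Sun).
4 of the 6 holidays fall on weekdays; the rest are weekends and were already excluded.
Business days: 25 − 4 = 21.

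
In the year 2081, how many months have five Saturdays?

A month has five Saturdays exactly when Saturday falls within its first (length − 28) days.
Jan: 31 days, starts Wed → 5 of Wed, Thu, Fri
Feb: 28 days, starts Sat → 5 of (none)
Mar: 31 days, starts Sat → 5 of Sat, Sun, Mon ✓
Apr: 30 days, starts Tue → 5 of Tue, Wed
May: 31 days, starts Thu → 5 of Thu, Fri, Sat ✓
Jun: 30 days, starts Sun → 5 of Sun, Mon
Jul: 31 days, starts Tue → 5 of Tue, Wed, Thu
Aug: 31 days, starts Fri → 5 of Fri, Sat, Sun ✓
Sep: 30 days, starts Mon → 5 of Mon, Tue
Oct: 31 days, starts Wed → 5 of Wed, Thu, Fri
Nov: 30 days, starts Sat → 5 of Sat, Sun ✓
Dec: 31 days, starts Mon → 5 of Mon, Tue, Wed
Months with five Saturdays: Mar, May, Aug, Nov.

4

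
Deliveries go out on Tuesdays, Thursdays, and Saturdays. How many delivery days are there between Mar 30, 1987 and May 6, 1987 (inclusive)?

Mar 30, 1987 is a Monday.
The range spans 38 days (inclusive of both endpoints).
38 = 7 × 5 + 3, so there are 5 full weeks plus 3 extra days.
Each full week contributes 3 days from the set (Tue, Thu, Sat): 5 × 3 = 15.
The 3 extra days are Mon, Tue, Wed — 1 of them qualifies.
Total: 15 + 1 = 16.

16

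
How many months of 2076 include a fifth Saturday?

A month has five Saturdays exactly when Saturday falls within its first (length − 28) days.
Jan: 31 days, starts Wed → 5 of Wed, Thu, Fri
Feb: 29 days, starts Sat → 5 of Sat ✓
Mar: 31 days, starts Sun → 5 of Sun, Mon, Tue
Apr: 30 days, starts Wed → 5 of Wed, Thu
May: 31 days, starts Fri → 5 of Fri, Sat, Sun ✓
Jun: 30 days, starts Mon → 5 of Mon, Tue
Jul: 31 days, starts Wed → 5 of Wed, Thu, Fri
Aug: 31 days, starts Sat → 5 of Sat, Sun, Mon ✓
Sep: 30 days, starts Tue → 5 of Tue, Wed
Oct: 31 days, starts Thu → 5 of Thu, Fri, Sat ✓
Nov: 30 days, starts Sun → 5 of Sun, Mon
Dec: 31 days, starts Tue → 5 of Tue, Wed, Thu
Months with five Saturdays: Feb, May, Aug, Oct.

4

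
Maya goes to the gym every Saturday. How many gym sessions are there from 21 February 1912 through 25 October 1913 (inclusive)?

88 Saturdays

21 February 1912 is a Wednesday.
That's 613 days from start to end, counting both.
613 = 7 × 87 + 4, so there are 87 full weeks plus 4 extra days.
Each full week contributes one Saturday: 87 so far.
The 4 extra days are Wed, Thu, Fri, Sat — 1 of them qualifies.
Total: 87 + 1 = 88.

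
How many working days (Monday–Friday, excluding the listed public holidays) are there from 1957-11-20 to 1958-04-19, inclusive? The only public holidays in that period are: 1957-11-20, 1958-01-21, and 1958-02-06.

105

1957-11-20 is a Wednesday.
From 1957-11-20 to 1958-04-19 is 151 days inclusive.
151 = 7 × 21 + 4, so there are 21 full weeks plus 4 extra days.
Each full week contributes 5 weekdays (Mon–Fri): 21 × 5 = 105.
The 4 extra days are Wed, Thu, Fri, Sat — 3 of them qualify.
Total: 105 + 3 = 108.
Holidays: 1957-11-20 (Wed); 1958-01-21 (Tue); 1958-02-06 (Thu).
All 3 holidays fall on weekdays, so subtract 3.
Business days: 108 − 3 = 105.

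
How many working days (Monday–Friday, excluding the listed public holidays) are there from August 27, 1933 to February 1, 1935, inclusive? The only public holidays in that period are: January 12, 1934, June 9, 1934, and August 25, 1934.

374

August 27, 1933 is a Sunday.
From August 27, 1933 to February 1, 1935 is 524 days inclusive.
524 = 7 × 74 + 6, so there are 74 full weeks plus 6 extra days.
Each full week contributes 5 weekdays (Mon–Fri): 74 × 5 = 370.
The 6 extra days are Sunday, Monday, Tuesday, Wednesday, Thursday, Friday — 5 of them qualify.
Total: 370 + 5 = 375.
Holidays: January 12, 1934 (Fri); June 9, 1934 (Sat); August 25, 1934 (Sat).
1 of the 3 holidays fall on weekdays; the rest are weekends and were already excluded.
Business days: 375 − 1 = 374.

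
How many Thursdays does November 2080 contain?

4

November 1, 2080 is a Friday.
From November 1, 2080 to November 30, 2080 is 30 days inclusive.
30 = 7 × 4 + 2, so there are 4 full weeks plus 2 extra days.
Each full week contributes one Thursday: 4 so far.
The 2 extra days are Fri, Sat — none qualify.
Total: 4 + 0 = 4.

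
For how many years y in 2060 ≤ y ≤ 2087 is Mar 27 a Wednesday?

4

Day of week of March 27 in each year:
2060: Sat, 2061: Sun, 2062: Mon, 2063: Tue, 2064: Thu, 2065: Fri, 2066: Sat, 2067: Sun, 2068: Tue, 2069: Wed ✓, 2070: Thu, 2071: Fri, 2072: Sun, 2073: Mon, 2074: Tue, 2075: Wed ✓, 2076: Fri, 2077: Sat, 2078: Sun, 2079: Mon, 2080: Wed ✓, 2081: Thu, 2082: Fri, 2083: Sat, 2084: Mon, 2085: Tue, 2086: Wed ✓, 2087: Thu
Wednesdays: 2069, 2075, 2080, 2086.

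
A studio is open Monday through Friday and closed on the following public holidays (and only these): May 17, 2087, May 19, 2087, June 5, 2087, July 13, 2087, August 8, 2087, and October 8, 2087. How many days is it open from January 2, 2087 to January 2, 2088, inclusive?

258

January 2, 2087 is a Thursday.
That's 366 days from start to end, counting both.
366 = 7 × 52 + 2, so there are 52 full weeks plus 2 extra days.
Each full week contributes 5 weekdays (Mon–Fri): 52 × 5 = 260.
The 2 extra days are Thursday, Friday — 2 of them qualify.
Total: 260 + 2 = 262.
Holidays: May 17, 2087 (Sat); May 19, 2087 (Mon); June 5, 2087 (Thu); July 13, 2087 (Sun); August 8, 2087 (Fri); October 8, 2087 (Wed).
4 of the 6 holidays fall on weekdays; the rest are weekends and were already excluded.
Business days: 262 − 4 = 258.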